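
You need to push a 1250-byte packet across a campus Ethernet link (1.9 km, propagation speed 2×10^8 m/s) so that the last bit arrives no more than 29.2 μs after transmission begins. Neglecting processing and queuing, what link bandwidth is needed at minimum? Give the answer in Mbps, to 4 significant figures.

L = 10000 bits.
Propagation delay = 1900 / 200000000 = 9.5 μs.
Transmission budget = 29.2 − 9.5 = 19.7 μs.
R ≥ L / t_tx = 10000 bits / 1.97e-05 s = 507.6 Mbps.

507.6 Mbps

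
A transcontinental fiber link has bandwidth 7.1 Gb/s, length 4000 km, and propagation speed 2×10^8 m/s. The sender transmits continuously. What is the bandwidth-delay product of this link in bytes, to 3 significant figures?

17800000 bytes

Propagation delay = 4000000 / 200000000 = 0.02 s.
BDP = R × t_prop = 7100000000 × 0.02 = 142000000 bits.
In bytes: 142000000/8 = 17800000 bytes.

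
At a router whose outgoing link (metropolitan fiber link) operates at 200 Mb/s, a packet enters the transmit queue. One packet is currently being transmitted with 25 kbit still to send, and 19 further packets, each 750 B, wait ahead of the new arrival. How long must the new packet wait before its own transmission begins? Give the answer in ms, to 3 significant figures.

Each queued packet: L/R = 6000/200000000 = 0.03 ms.
19 queued → 0.57 ms.
Plus remaining 25000 bits of current packet: 0.125 ms.
Queuing delay = 0.695 ms.

0.695 ms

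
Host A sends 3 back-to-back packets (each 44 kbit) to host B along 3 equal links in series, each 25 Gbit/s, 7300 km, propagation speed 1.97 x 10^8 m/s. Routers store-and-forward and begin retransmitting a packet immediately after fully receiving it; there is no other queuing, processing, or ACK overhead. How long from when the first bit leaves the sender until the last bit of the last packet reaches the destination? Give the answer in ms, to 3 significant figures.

Per-hop transmission t_tx = L/R = 44000/25000000000 = 0.00176 ms.
Per-hop propagation t_prop = 7300000/197000000 = 37.0558 ms.
Pipeline fill: first packet needs 3·t_tx to clear all hops; remaining 2 packets each add one t_tx.
Total = (3+3-1)·t_tx + 3·t_prop = 5·0.00176 + 3·37.0558 = 111 ms.

111 ms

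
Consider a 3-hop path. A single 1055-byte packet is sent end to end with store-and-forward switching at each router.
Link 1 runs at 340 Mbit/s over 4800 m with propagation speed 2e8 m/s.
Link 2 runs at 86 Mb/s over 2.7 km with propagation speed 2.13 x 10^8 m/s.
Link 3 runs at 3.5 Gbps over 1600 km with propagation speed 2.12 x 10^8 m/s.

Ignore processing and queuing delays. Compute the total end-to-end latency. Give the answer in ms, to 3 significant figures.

7.71 ms

L = 1055 × 8 = 8440 bits.
Transmission delays (L/R per hop): 0.0248235, 0.0981395, 0.00241143 ms; sum = 0.125374 ms.
Propagation delays (d/s per hop): 0.024, 0.0126761, 7.54717 ms; sum = 7.58385 ms.
End-to-end = 7.71 ms.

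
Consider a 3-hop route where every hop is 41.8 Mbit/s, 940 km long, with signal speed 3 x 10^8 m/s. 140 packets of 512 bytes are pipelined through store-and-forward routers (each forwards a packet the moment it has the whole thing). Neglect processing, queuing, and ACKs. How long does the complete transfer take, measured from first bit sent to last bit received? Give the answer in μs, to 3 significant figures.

23300 μs

Per-hop transmission t_tx = L/R = 4096/41800000 = 97.9904 μs.
Per-hop propagation t_prop = 940000/300000000 = 3133.33 μs.
Pipeline fill: first packet needs 3·t_tx to clear all hops; remaining 139 packets each add one t_tx.
Total = (3+140-1)·t_tx + 3·t_prop = 142·97.9904 + 3·3133.33 = 23300 μs.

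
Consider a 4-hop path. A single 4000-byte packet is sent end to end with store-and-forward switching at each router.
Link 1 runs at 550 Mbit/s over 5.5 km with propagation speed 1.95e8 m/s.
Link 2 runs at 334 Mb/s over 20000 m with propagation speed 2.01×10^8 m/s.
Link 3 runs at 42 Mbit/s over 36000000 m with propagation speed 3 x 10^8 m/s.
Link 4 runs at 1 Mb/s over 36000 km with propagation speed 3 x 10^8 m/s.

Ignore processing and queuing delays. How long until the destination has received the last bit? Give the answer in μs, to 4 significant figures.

L = 4000 × 8 = 32000 bits.
Transmission delays (L/R per hop): 58.1818, 95.8084, 761.905, 32000 μs; sum = 32915.9 μs.
Propagation delays (d/s per hop): 28.2051, 99.5025, 120000, 120000 μs; sum = 240128 μs.
End-to-end = 273000 μs.

273000 μs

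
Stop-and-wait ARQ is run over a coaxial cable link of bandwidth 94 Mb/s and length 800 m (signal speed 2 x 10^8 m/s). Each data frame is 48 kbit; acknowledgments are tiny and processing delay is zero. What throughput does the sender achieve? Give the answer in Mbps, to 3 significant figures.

92.6 Mbps

t_tx = L/R = 48000/94000000 = 0.000510638 s.
t_prop = 800/200000000 = 4e-06 s; RTT = 8e-06 s.
Cycle = t_tx + RTT = 0.000518638 s.
Throughput = L / cycle = 48000 / 0.000518638 = 92.6 Mbps.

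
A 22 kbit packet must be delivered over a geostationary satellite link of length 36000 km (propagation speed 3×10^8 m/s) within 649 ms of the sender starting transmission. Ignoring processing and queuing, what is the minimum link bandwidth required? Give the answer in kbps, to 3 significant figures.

Propagation delay = 36000000 / 300000000 = 120 ms.
Transmission budget = 649 − 120 = 529 ms.
R ≥ L / t_tx = 22000 bits / 0.529 s = 41.6 kbps.

41.6 kbps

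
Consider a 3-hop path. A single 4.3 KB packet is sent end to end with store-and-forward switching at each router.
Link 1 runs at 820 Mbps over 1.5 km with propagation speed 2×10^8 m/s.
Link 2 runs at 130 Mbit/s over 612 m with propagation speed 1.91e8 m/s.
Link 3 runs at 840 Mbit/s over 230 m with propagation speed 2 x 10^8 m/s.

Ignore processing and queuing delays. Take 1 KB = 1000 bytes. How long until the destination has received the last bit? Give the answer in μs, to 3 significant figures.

359 μs

L = 34400 bits.
Transmission delays (L/R per hop): 41.9512, 264.615, 40.9524 μs; sum = 347.519 μs.
Propagation delays (d/s per hop): 7.5, 3.20419, 1.15 μs; sum = 11.8542 μs.
End-to-end = 359 μs.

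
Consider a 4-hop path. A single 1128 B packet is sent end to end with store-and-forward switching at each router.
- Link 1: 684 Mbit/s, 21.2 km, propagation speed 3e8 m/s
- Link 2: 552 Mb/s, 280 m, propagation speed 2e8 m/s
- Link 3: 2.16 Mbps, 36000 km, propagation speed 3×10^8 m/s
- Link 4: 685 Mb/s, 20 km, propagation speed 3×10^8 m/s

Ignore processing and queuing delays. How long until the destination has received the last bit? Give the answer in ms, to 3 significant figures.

L = 1128 × 8 = 9024 bits.
Transmission delays (L/R per hop): 0.013193, 0.0163478, 4.17778, 0.0131737 ms; sum = 4.22049 ms.
Propagation delays (d/s per hop): 0.0706667, 0.0014, 120, 0.0666667 ms; sum = 120.139 ms.
End-to-end = 124 ms.

124 ms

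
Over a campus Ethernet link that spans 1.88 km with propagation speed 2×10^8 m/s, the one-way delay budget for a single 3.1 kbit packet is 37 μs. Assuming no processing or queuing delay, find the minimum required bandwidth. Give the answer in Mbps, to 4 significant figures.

Propagation delay = 1880 / 200000000 = 9.4 μs.
Transmission budget = 37 − 9.4 = 27.6 μs.
R ≥ L / t_tx = 3100 bits / 2.76e-05 s = 112.3 Mbps.

112.3 Mbps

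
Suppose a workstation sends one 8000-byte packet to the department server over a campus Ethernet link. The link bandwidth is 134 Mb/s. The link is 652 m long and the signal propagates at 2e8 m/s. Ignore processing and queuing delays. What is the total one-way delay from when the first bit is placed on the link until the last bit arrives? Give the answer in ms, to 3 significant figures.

0.481 ms

L = 8000 × 8 = 64000 bits.
Transmission delay = L/R = 64000 / 134000000 = 0.477612 ms.
Propagation delay = d/s = 652 m / 200000000 m/s = 0.00326 ms.
Total = 0.481 ms.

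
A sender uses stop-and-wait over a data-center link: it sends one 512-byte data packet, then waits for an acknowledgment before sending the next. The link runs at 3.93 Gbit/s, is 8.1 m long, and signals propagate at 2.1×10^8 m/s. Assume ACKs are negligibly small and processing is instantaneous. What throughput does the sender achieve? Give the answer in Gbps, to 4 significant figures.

t_tx = L/R = 4096/3930000000 = 1.04224e-06 s.
t_prop = 8.1/210000000 = 3.85714e-08 s; RTT = 7.71429e-08 s.
Cycle = t_tx + RTT = 1.11938e-06 s.
Throughput = L / cycle = 4096 / 1.11938e-06 = 3.659 Gbps.

3.659 Gbps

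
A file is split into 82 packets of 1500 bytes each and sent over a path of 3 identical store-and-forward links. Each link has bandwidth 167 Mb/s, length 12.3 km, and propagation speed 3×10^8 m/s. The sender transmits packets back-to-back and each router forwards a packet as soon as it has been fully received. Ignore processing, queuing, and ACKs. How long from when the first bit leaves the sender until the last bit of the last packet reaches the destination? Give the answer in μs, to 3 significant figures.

Per-hop transmission t_tx = L/R = 12000/167000000 = 71.8563 μs.
Per-hop propagation t_prop = 12300/300000000 = 41 μs.
Pipeline fill: first packet needs 3·t_tx to clear all hops; remaining 81 packets each add one t_tx.
Total = (3+82-1)·t_tx + 3·t_prop = 84·71.8563 + 3·41 = 6160 μs.

6160 μs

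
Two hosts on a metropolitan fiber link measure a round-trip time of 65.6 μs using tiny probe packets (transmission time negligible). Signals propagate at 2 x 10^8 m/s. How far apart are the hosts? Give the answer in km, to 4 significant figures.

One-way propagation = RTT/2 = 32.8 μs.
d = s × t = 200000000 × 3.28e-05 = 6.560 km.

6.560 km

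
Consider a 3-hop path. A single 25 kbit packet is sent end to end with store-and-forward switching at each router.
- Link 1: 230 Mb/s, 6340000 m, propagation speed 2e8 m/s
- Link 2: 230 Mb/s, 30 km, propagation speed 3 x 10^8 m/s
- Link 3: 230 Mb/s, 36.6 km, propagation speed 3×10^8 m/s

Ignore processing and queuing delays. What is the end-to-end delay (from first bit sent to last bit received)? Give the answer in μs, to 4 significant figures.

32250 μs

L = 25000 bits.
Transmission delay per hop = L/R = 25000/230000000 = 108.696 μs; 3 hops → 326.087 μs.
Propagation delays (d/s per hop): 31700, 100, 122 μs; sum = 31922 μs.
End-to-end = 32250 μs.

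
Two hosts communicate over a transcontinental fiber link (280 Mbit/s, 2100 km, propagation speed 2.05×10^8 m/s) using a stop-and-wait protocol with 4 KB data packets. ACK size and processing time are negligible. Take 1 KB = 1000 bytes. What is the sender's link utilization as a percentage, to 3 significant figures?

t_tx = L/R = 32000/280000000 = 0.000114286 s.
t_prop = 2100000/2.05e+08 = 0.0102439 s; RTT = 0.0204878 s.
Cycle = t_tx + RTT = 0.0206021 s.
Utilization = t_tx / cycle = 0.000114286/0.0206021 = 0.555 %.

0.555 %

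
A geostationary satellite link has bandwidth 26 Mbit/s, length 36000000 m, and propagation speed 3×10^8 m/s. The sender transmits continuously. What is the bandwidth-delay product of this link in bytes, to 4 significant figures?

390000 bytes

Propagation delay = 36000000 / 300000000 = 0.12 s.
BDP = R × t_prop = 26000000 × 0.12 = 3120000 bits.
In bytes: 3120000/8 = 390000 bytes.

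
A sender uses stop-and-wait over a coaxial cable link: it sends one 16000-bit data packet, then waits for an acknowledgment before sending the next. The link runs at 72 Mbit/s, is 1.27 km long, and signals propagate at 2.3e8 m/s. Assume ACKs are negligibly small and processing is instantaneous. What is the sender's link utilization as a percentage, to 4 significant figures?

95.27 %

t_tx = L/R = 16000/72000000 = 0.000222222 s.
t_prop = 1270/2.3e+08 = 5.52174e-06 s; RTT = 1.10435e-05 s.
Cycle = t_tx + RTT = 0.000233266 s.
Utilization = t_tx / cycle = 0.000222222/0.000233266 = 95.27 %.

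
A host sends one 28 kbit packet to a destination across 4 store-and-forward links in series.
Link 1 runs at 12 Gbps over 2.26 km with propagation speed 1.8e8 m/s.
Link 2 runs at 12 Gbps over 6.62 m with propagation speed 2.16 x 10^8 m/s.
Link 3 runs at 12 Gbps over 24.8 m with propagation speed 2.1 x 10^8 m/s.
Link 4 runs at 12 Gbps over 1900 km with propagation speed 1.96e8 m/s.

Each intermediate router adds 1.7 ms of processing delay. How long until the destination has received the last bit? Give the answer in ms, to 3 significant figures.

14.8 ms

L = 28000 bits.
Transmission delay per hop = L/R = 28000/12000000000 = 0.00233333 ms; 4 hops → 0.00933333 ms.
Propagation delays (d/s per hop): 0.0125556, 3.06481e-05, 0.000118095, 9.69388 ms; sum = 9.70658 ms.
Processing at 3 router(s): 3 × 1.7 ms = 5.1 ms.
End-to-end = 14.8 ms.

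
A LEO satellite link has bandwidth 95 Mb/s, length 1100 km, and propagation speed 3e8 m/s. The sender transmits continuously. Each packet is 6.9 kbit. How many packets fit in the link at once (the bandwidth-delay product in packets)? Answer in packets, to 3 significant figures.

Propagation delay = 1100000 / 300000000 = 0.00366667 s.
BDP = R × t_prop = 95000000 × 0.00366667 = 348333 bits.
In packets of 6900 bits: 50.5 packets.

50.5 packets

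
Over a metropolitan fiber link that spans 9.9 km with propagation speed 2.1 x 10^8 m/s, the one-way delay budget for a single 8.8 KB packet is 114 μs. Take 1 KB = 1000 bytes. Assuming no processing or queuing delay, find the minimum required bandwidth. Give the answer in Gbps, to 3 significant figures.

L = 70400 bits.
Propagation delay = 9900 / 210000000 = 47.1429 μs.
Transmission budget = 114 − 47.1429 = 66.8571 μs.
R ≥ L / t_tx = 70400 bits / 6.68571e-05 s = 1.05 Gbps.

1.05 Gbps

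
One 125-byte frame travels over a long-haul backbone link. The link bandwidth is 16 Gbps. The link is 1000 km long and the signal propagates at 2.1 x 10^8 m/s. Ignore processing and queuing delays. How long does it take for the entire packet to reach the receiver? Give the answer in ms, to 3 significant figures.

4.76 ms

L = 125 × 8 = 1000 bits.
Transmission delay = L/R = 1000 / 16000000000 = 6.25e-05 ms.
Propagation delay = d/s = 1000000 m / 210000000 m/s = 4.7619 ms.
Total = 4.76 ms.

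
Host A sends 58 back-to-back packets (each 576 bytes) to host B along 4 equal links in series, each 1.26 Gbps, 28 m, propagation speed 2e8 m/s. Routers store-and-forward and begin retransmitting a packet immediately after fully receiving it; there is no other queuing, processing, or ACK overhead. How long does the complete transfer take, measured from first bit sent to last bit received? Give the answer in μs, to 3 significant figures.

Per-hop transmission t_tx = L/R = 4608/1260000000 = 3.65714 μs.
Per-hop propagation t_prop = 28/200000000 = 0.14 μs.
Pipeline fill: first packet needs 4·t_tx to clear all hops; remaining 57 packets each add one t_tx.
Total = (4+58-1)·t_tx + 4·t_prop = 61·3.65714 + 4·0.14 = 224 μs.

224 μs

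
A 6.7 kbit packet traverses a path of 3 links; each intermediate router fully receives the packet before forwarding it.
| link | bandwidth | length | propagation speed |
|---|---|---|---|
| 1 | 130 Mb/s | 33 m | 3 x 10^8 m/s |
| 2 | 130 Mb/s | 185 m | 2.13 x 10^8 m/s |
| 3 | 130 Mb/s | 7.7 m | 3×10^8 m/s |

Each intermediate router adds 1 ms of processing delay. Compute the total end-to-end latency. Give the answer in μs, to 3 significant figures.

2160 μs

L = 6700 bits.
Transmission delay per hop = L/R = 6700/130000000 = 51.5385 μs; 3 hops → 154.615 μs.
Propagation delays (d/s per hop): 0.11, 0.868545, 0.0256667 μs; sum = 1.00421 μs.
Processing at 2 router(s): 2 × 1 ms = 2000 μs.
End-to-end = 2160 μs.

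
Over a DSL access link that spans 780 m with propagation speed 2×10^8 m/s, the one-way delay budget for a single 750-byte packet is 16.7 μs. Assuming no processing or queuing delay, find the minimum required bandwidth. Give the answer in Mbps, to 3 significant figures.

469 Mbps

L = 6000 bits.
Propagation delay = 780 / 200000000 = 3.9 μs.
Transmission budget = 16.7 − 3.9 = 12.8 μs.
R ≥ L / t_tx = 6000 bits / 1.28e-05 s = 469 Mbps.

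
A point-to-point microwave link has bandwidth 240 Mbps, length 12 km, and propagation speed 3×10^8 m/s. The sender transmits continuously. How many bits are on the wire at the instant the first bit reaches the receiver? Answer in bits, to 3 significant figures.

9600 bits

Propagation delay = 12000 / 300000000 = 4e-05 s.
BDP = R × t_prop = 240000000 × 4e-05 = 9600 bits.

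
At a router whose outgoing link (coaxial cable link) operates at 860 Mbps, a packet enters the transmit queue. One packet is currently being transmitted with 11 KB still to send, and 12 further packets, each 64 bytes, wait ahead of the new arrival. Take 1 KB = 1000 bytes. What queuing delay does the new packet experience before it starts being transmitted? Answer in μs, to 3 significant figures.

Each queued packet: L/R = 512/860000000 = 0.595349 μs.
12 queued → 7.14419 μs.
Plus remaining 88000 bits of current packet: 102.326 μs.
Queuing delay = 109 μs.

109 μs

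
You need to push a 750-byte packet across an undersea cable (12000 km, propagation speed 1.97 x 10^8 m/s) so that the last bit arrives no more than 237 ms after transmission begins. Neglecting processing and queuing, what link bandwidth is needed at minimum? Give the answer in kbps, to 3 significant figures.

L = 6000 bits.
Propagation delay = 12000000 / 197000000 = 60.9137 ms.
Transmission budget = 237 − 60.9137 = 176.086 ms.
R ≥ L / t_tx = 6000 bits / 0.176086 s = 34.1 kbps.

34.1 kbps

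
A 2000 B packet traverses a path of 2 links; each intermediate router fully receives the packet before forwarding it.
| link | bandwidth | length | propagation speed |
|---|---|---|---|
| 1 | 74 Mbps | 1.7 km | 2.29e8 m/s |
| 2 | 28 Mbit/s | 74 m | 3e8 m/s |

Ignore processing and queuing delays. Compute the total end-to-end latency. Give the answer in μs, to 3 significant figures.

795 μs

L = 2000 × 8 = 16000 bits.
Transmission delays (L/R per hop): 216.216, 571.429 μs; sum = 787.645 μs.
Propagation delays (d/s per hop): 7.42358, 0.246667 μs; sum = 7.67025 μs.
End-to-end = 795 μs.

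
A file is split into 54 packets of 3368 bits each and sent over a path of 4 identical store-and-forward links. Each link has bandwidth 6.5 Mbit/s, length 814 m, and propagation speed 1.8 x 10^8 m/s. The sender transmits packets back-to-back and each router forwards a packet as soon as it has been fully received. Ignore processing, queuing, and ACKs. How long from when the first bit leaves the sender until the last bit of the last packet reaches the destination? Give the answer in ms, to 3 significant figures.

Per-hop transmission t_tx = L/R = 3368/6500000 = 0.518154 ms.
Per-hop propagation t_prop = 814/180000000 = 0.00452222 ms.
Pipeline fill: first packet needs 4·t_tx to clear all hops; remaining 53 packets each add one t_tx.
Total = (4+54-1)·t_tx + 4·t_prop = 57·0.518154 + 4·0.00452222 = 29.6 ms.

29.6 ms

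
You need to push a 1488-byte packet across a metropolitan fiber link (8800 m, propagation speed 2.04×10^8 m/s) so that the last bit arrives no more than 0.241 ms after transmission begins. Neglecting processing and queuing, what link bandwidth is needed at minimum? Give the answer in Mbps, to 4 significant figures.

L = 11904 bits.
Propagation delay = 8800 / 204000000 = 0.0431373 ms.
Transmission budget = 0.241 − 0.0431373 = 0.197863 ms.
R ≥ L / t_tx = 11904 bits / 0.000197863 s = 60.16 Mbps.

60.16 Mbps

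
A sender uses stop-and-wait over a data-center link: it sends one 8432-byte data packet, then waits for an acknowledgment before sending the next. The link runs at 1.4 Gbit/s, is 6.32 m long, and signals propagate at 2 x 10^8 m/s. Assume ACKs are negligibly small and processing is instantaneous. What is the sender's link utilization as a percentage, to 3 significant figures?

99.9 %

t_tx = L/R = 67456/1400000000 = 4.81829e-05 s.
t_prop = 6.32/200000000 = 3.16e-08 s; RTT = 6.32e-08 s.
Cycle = t_tx + RTT = 4.82461e-05 s.
Utilization = t_tx / cycle = 4.81829e-05/4.82461e-05 = 99.9 %.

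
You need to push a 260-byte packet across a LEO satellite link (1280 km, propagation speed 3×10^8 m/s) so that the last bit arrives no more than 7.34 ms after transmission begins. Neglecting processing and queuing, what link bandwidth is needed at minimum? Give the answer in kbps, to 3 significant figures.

L = 2080 bits.
Propagation delay = 1280000 / 300000000 = 4.26667 ms.
Transmission budget = 7.34 − 4.26667 = 3.07333 ms.
R ≥ L / t_tx = 2080 bits / 0.00307333 s = 677 kbps.

677 kbps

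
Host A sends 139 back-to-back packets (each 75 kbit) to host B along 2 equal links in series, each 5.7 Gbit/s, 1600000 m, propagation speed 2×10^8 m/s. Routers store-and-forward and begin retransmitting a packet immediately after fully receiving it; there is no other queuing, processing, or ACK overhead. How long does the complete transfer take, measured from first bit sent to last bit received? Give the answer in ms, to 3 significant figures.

Per-hop transmission t_tx = L/R = 75000/5700000000 = 0.0131579 ms.
Per-hop propagation t_prop = 1600000/200000000 = 8 ms.
Pipeline fill: first packet needs 2·t_tx to clear all hops; remaining 138 packets each add one t_tx.
Total = (2+139-1)·t_tx + 2·t_prop = 140·0.0131579 + 2·8 = 17.8 ms.

17.8 ms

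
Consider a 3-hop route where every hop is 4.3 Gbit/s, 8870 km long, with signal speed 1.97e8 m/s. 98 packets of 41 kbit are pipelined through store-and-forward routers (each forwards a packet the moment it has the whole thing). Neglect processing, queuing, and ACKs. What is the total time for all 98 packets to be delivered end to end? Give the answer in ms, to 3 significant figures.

Per-hop transmission t_tx = L/R = 41000/4300000000 = 0.00953488 ms.
Per-hop propagation t_prop = 8870000/197000000 = 45.0254 ms.
Pipeline fill: first packet needs 3·t_tx to clear all hops; remaining 97 packets each add one t_tx.
Total = (3+98-1)·t_tx + 3·t_prop = 100·0.00953488 + 3·45.0254 = 136 ms.

136 ms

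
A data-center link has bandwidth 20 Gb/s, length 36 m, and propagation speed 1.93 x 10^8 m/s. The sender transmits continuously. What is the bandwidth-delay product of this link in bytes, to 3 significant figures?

466 bytes

Propagation delay = 36 / 193000000 = 1.86528e-07 s.
BDP = R × t_prop = 20000000000 × 1.86528e-07 = 3730.57 bits.
In bytes: 3730.57/8 = 466 bytes.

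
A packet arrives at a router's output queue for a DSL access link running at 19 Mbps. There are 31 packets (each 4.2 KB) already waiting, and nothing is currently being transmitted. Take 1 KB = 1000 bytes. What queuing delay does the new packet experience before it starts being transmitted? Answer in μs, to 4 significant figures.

Each queued packet: L/R = 33600/19000000 = 1768.42 μs.
31 queued → 54821.1 μs.
Queuing delay = 54820 μs.

54820 μs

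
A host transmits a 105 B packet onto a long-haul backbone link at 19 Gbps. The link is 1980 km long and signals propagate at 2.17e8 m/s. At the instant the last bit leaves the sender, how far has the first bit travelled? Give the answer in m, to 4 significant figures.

9.594 m

t_tx = L/R = 840/19000000000 = 4.42105e-08 s.
Distance = s × t_tx = 217000000 × 4.42105e-08 = 9.594 m.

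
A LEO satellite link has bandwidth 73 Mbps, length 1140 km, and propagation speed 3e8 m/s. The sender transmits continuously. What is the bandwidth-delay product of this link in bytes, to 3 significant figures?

Propagation delay = 1140000 / 300000000 = 0.0038 s.
BDP = R × t_prop = 73000000 × 0.0038 = 277400 bits.
In bytes: 277400/8 = 34700 bytes.

34700 bytes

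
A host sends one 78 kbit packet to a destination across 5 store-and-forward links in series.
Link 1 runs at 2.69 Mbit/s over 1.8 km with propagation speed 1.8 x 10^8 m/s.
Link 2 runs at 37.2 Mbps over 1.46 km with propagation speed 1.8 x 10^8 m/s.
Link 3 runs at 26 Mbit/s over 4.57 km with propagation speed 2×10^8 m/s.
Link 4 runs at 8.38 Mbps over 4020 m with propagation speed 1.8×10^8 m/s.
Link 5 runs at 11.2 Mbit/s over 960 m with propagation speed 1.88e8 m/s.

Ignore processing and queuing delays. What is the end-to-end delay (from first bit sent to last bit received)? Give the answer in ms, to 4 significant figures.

50.43 ms

L = 78000 bits.
Transmission delays (L/R per hop): 28.9963, 2.09677, 3, 9.30788, 6.96429 ms; sum = 50.3652 ms.
Propagation delays (d/s per hop): 0.01, 0.00811111, 0.02285, 0.0223333, 0.00510638 ms; sum = 0.0684008 ms.
End-to-end = 50.43 ms.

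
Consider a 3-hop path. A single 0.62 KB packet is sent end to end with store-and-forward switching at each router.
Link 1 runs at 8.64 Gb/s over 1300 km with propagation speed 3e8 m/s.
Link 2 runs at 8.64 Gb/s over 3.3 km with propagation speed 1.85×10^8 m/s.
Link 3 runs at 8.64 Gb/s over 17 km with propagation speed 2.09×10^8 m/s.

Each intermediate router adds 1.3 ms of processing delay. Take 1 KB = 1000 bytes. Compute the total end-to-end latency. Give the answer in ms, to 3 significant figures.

7.03 ms

L = 4960 bits.
Transmission delay per hop = L/R = 4960/8640000000 = 0.000574074 ms; 3 hops → 0.00172222 ms.
Propagation delays (d/s per hop): 4.33333, 0.0178378, 0.0813397 ms; sum = 4.43251 ms.
Processing at 2 router(s): 2 × 1.3 ms = 2.6 ms.
End-to-end = 7.03 ms.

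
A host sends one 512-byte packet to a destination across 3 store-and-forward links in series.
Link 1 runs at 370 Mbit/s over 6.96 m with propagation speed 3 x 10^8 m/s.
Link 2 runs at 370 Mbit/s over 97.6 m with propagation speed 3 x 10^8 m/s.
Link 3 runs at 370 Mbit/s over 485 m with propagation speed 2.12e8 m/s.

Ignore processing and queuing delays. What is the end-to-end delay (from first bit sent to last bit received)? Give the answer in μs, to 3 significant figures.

35.8 μs

L = 512 × 8 = 4096 bits.
Transmission delay per hop = L/R = 4096/370000000 = 11.0703 μs; 3 hops → 33.2108 μs.
Propagation delays (d/s per hop): 0.0232, 0.325333, 2.28774 μs; sum = 2.63627 μs.
End-to-end = 35.8 μs.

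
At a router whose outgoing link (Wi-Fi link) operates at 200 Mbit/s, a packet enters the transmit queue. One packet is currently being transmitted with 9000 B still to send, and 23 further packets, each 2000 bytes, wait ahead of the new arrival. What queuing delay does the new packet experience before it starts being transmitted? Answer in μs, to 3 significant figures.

2200 μs

Each queued packet: L/R = 16000/200000000 = 80 μs.
23 queued → 1840 μs.
Plus remaining 72000 bits of current packet: 360 μs.
Queuing delay = 2200 μs.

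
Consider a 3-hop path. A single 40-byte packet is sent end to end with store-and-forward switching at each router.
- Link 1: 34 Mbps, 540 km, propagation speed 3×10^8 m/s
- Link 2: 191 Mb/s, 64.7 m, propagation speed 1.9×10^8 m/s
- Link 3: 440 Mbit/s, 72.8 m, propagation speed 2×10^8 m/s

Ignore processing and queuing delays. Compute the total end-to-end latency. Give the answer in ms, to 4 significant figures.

1.813 ms

L = 40 × 8 = 320 bits.
Transmission delays (L/R per hop): 0.00941176, 0.00167539, 0.000727273 ms; sum = 0.0118144 ms.
Propagation delays (d/s per hop): 1.8, 0.000340526, 0.000364 ms; sum = 1.8007 ms.
End-to-end = 1.813 ms.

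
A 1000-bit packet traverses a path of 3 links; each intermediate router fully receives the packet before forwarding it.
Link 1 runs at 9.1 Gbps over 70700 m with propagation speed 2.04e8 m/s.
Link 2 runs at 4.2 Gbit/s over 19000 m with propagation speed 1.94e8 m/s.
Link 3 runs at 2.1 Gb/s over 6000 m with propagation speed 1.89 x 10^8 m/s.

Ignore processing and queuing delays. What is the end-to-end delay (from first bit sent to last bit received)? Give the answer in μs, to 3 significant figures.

Transmission delays (L/R per hop): 0.10989, 0.238095, 0.47619 μs; sum = 0.824176 μs.
Propagation delays (d/s per hop): 346.569, 97.9381, 31.746 μs; sum = 476.253 μs.
End-to-end = 477 μs.

477 μs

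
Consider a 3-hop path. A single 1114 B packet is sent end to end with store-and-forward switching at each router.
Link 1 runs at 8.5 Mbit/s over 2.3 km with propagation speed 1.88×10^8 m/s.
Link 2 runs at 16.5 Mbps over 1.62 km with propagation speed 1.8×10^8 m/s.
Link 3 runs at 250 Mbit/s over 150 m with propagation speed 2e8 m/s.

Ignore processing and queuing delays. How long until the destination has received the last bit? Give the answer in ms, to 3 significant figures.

1.65 ms

L = 1114 × 8 = 8912 bits.
Transmission delays (L/R per hop): 1.04847, 0.540121, 0.035648 ms; sum = 1.62424 ms.
Propagation delays (d/s per hop): 0.012234, 0.009, 0.00075 ms; sum = 0.021984 ms.
End-to-end = 1.65 ms.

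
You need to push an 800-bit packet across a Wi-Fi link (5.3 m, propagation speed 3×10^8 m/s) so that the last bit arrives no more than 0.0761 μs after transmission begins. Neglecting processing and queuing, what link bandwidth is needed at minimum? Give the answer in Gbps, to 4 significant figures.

13.69 Gbps

Propagation delay = 5.3 / 300000000 = 0.0176667 μs.
Transmission budget = 0.0761 − 0.0176667 = 0.0584333 μs.
R ≥ L / t_tx = 800 bits / 5.84333e-08 s = 13.69 Gbps.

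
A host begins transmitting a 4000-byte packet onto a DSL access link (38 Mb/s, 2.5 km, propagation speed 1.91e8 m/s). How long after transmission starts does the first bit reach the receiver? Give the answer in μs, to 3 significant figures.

13.1 μs

First bit experiences only propagation delay: d/s = 2500/191000000 = 13.1 μs.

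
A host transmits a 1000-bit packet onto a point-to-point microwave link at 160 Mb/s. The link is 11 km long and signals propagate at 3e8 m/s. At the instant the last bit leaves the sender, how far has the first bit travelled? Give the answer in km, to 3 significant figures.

1.88 km

t_tx = L/R = 1000/160000000 = 6.25e-06 s.
Distance = s × t_tx = 300000000 × 6.25e-06 = 1.88 km.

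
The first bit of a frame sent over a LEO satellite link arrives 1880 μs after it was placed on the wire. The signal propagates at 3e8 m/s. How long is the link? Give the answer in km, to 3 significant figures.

564 km

d = s × t_prop = 300000000 × 0.00188 = 564 km.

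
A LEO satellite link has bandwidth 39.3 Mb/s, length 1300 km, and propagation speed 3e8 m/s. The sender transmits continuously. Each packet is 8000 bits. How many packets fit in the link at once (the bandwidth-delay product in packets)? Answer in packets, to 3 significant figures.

Propagation delay = 1300000 / 300000000 = 0.00433333 s.
BDP = R × t_prop = 39300000 × 0.00433333 = 170300 bits.
In packets of 8000 bits: 21.3 packets.

21.3 packets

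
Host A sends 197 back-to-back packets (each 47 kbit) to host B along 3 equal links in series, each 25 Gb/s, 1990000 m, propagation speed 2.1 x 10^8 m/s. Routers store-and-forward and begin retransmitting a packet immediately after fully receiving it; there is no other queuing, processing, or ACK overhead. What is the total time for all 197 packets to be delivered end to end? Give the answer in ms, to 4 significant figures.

28.80 ms

Per-hop transmission t_tx = L/R = 47000/25000000000 = 0.00188 ms.
Per-hop propagation t_prop = 1990000/210000000 = 9.47619 ms.
Pipeline fill: first packet needs 3·t_tx to clear all hops; remaining 196 packets each add one t_tx.
Total = (3+197-1)·t_tx + 3·t_prop = 199·0.00188 + 3·9.47619 = 28.80 ms.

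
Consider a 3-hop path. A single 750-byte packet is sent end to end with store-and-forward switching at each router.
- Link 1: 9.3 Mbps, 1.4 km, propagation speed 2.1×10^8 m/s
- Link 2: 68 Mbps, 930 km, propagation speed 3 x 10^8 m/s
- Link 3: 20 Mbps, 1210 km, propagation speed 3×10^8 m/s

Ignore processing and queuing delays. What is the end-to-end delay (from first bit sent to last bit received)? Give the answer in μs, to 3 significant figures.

L = 750 × 8 = 6000 bits.
Transmission delays (L/R per hop): 645.161, 88.2353, 300 μs; sum = 1033.4 μs.
Propagation delays (d/s per hop): 6.66667, 3100, 4033.33 μs; sum = 7140 μs.
End-to-end = 8170 μs.

8170 μs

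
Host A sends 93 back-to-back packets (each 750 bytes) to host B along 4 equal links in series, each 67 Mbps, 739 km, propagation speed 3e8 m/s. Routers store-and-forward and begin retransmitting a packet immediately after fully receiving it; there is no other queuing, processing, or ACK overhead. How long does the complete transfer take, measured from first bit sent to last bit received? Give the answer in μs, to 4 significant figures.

18450 μs

Per-hop transmission t_tx = L/R = 6000/67000000 = 89.5522 μs.
Per-hop propagation t_prop = 739000/300000000 = 2463.33 μs.
Pipeline fill: first packet needs 4·t_tx to clear all hops; remaining 92 packets each add one t_tx.
Total = (4+93-1)·t_tx + 4·t_prop = 96·89.5522 + 4·2463.33 = 18450 μs.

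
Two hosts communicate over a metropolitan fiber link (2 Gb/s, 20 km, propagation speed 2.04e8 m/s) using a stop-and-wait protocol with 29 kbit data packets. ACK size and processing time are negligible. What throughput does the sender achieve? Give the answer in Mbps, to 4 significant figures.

t_tx = L/R = 29000/2000000000 = 1.45e-05 s.
t_prop = 20000/204000000 = 9.80392e-05 s; RTT = 0.000196078 s.
Cycle = t_tx + RTT = 0.000210578 s.
Throughput = L / cycle = 29000 / 0.000210578 = 137.7 Mbps.

137.7 Mbps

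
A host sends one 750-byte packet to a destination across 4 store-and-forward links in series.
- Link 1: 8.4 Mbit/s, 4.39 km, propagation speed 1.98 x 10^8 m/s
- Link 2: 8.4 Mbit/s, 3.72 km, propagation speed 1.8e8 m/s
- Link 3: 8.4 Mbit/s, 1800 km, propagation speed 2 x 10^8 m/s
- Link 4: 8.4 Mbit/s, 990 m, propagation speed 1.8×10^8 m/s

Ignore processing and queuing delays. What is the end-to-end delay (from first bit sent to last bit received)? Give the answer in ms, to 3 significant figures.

L = 750 × 8 = 6000 bits.
Transmission delay per hop = L/R = 6000/8400000 = 0.714286 ms; 4 hops → 2.85714 ms.
Propagation delays (d/s per hop): 0.0221717, 0.0206667, 9, 0.0055 ms; sum = 9.04834 ms.
End-to-end = 11.9 ms.

11.9 ms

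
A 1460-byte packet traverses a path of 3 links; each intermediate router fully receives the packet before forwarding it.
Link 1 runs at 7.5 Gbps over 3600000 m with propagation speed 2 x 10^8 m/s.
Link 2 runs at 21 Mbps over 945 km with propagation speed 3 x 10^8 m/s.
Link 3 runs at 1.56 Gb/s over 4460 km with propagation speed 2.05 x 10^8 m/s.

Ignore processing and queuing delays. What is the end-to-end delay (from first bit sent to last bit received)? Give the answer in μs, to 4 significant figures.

43470 μs

L = 1460 × 8 = 11680 bits.
Transmission delays (L/R per hop): 1.55733, 556.19, 7.48718 μs; sum = 565.235 μs.
Propagation delays (d/s per hop): 18000, 3150, 21756.1 μs; sum = 42906.1 μs.
End-to-end = 43470 μs.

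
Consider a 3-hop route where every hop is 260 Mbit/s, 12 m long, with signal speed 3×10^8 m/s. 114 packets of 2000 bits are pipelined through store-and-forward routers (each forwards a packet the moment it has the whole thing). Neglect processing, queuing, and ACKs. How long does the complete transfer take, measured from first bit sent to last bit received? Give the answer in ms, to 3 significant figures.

0.892 ms

Per-hop transmission t_tx = L/R = 2000/260000000 = 0.00769231 ms.
Per-hop propagation t_prop = 12/300000000 = 4e-05 ms.
Pipeline fill: first packet needs 3·t_tx to clear all hops; remaining 113 packets each add one t_tx.
Total = (3+114-1)·t_tx + 3·t_prop = 116·0.00769231 + 3·4e-05 = 0.892 ms.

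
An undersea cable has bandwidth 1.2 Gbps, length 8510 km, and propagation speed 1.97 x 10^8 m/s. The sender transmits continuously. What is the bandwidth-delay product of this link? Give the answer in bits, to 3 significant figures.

51800000 bits

Propagation delay = 8510000 / 197000000 = 0.043198 s.
BDP = R × t_prop = 1200000000 × 0.043198 = 51837600 bits.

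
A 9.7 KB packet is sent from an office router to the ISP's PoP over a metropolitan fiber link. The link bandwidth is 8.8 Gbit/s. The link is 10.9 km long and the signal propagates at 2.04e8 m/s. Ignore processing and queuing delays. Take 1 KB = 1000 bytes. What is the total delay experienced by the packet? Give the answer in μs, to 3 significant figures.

L = 77600 bits.
Transmission delay = L/R = 77600 / 8800000000 = 8.81818 μs.
Propagation delay = d/s = 10900 m / 204000000 m/s = 53.4314 μs.
Total = 62.2 μs.

62.2 μs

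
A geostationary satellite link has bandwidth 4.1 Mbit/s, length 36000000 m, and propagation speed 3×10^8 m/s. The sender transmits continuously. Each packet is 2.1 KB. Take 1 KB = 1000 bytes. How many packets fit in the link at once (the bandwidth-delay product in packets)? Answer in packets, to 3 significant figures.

29.3 packets

Propagation delay = 36000000 / 300000000 = 0.12 s.
BDP = R × t_prop = 4.1e+06 × 0.12 = 492000 bits.
In packets of 16800 bits: 29.3 packets.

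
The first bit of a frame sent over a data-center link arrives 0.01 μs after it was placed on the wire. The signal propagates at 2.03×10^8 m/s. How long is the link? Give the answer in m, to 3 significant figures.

d = s × t_prop = 2.03e+08 × 1e-08 = 2.03 m.

2.03 m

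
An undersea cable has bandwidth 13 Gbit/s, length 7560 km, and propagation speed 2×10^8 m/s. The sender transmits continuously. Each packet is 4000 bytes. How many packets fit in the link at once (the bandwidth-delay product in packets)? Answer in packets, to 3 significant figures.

Propagation delay = 7560000 / 200000000 = 0.0378 s.
BDP = R × t_prop = 13000000000 × 0.0378 = 491400000 bits.
In packets of 32000 bits: 15400 packets.

15400 packets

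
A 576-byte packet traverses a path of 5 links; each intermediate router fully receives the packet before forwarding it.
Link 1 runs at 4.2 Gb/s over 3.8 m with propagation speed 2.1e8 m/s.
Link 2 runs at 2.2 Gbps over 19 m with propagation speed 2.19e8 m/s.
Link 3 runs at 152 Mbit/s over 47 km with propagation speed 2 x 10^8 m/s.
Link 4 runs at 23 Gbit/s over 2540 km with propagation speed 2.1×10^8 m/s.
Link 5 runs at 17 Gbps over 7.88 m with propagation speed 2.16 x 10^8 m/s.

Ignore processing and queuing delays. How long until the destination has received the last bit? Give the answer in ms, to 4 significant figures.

L = 576 × 8 = 4608 bits.
Transmission delays (L/R per hop): 0.00109714, 0.00209455, 0.0303158, 0.000200348, 0.000271059 ms; sum = 0.0339789 ms.
Propagation delays (d/s per hop): 1.80952e-05, 8.6758e-05, 0.235, 12.0952, 3.64815e-05 ms; sum = 12.3304 ms.
End-to-end = 12.36 ms.

12.36 ms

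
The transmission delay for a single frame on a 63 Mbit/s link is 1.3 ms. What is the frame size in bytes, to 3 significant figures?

L = R × t_tx = 63000000 b/s × 0.0013 s = 81900 bits.
In bytes: 81900 / 8 = 10200 bytes.

10200 bytes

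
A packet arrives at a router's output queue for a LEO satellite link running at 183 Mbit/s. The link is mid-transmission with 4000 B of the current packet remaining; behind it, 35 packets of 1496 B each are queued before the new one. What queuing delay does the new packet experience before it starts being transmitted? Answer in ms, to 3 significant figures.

2.46 ms

Each queued packet: L/R = 11968/183000000 = 0.0653989 ms.
35 queued → 2.28896 ms.
Plus remaining 32000 bits of current packet: 0.174863 ms.
Queuing delay = 2.46 ms.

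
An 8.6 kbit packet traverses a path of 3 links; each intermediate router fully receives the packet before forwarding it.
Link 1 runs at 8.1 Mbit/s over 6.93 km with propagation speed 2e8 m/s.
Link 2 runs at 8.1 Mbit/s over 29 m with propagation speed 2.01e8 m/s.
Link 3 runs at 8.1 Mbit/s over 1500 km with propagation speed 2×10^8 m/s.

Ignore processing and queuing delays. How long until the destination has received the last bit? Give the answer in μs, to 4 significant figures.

L = 8600 bits.
Transmission delay per hop = L/R = 8600/8100000 = 1061.73 μs; 3 hops → 3185.19 μs.
Propagation delays (d/s per hop): 34.65, 0.144279, 7500 μs; sum = 7534.79 μs.
End-to-end = 10720 μs.

10720 μs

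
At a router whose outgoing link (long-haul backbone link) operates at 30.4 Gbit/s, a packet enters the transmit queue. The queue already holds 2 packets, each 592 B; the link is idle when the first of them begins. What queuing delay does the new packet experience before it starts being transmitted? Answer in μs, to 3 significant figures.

Each queued packet: L/R = 4736/30400000000 = 0.155789 μs.
2 queued → 0.311579 μs.
Queuing delay = 0.312 μs.

0.312 μs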